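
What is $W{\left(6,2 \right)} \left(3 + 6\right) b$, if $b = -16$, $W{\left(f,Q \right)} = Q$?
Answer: $-288$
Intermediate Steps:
$W{\left(6,2 \right)} \left(3 + 6\right) b = 2 \left(3 + 6\right) \left(-16\right) = 2 \cdot 9 \left(-16\right) = 18 \left(-16\right) = -288$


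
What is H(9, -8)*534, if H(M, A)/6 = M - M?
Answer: 0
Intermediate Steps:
H(M, A) = 0 (H(M, A) = 6*(M - M) = 6*0 = 0)
H(9, -8)*534 = 0*534 = 0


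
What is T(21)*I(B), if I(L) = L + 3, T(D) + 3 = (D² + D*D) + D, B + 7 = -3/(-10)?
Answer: -3330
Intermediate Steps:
B = -67/10 (B = -7 - 3/(-10) = -7 - 3*(-⅒) = -7 + 3/10 = -67/10 ≈ -6.7000)
T(D) = -3 + D + 2*D² (T(D) = -3 + ((D² + D*D) + D) = -3 + ((D² + D²) + D) = -3 + (2*D² + D) = -3 + (D + 2*D²) = -3 + D + 2*D²)
I(L) = 3 + L
T(21)*I(B) = (-3 + 21 + 2*21²)*(3 - 67/10) = (-3 + 21 + 2*441)*(-37/10) = (-3 + 21 + 882)*(-37/10) = 900*(-37/10) = -3330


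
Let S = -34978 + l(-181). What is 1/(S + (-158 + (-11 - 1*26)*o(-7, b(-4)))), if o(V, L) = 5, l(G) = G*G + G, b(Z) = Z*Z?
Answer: -1/2741 ≈ -0.00036483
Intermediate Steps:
b(Z) = Z**2
l(G) = G + G**2 (l(G) = G**2 + G = G + G**2)
S = -2398 (S = -34978 - 181*(1 - 181) = -34978 - 181*(-180) = -34978 + 32580 = -2398)
1/(S + (-158 + (-11 - 1*26)*o(-7, b(-4)))) = 1/(-2398 + (-158 + (-11 - 1*26)*5)) = 1/(-2398 + (-158 + (-11 - 26)*5)) = 1/(-2398 + (-158 - 37*5)) = 1/(-2398 + (-158 - 185)) = 1/(-2398 - 343) = 1/(-2741) = -1/2741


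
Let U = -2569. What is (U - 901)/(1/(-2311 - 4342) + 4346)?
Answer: -23085910/28913937 ≈ -0.79844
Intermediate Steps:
(U - 901)/(1/(-2311 - 4342) + 4346) = (-2569 - 901)/(1/(-2311 - 4342) + 4346) = -3470/(1/(-6653) + 4346) = -3470/(-1/6653 + 4346) = -3470/28913937/6653 = -3470*6653/28913937 = -23085910/28913937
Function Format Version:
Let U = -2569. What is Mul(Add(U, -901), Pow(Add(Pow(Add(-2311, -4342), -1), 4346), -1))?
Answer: Rational(-23085910, 28913937) ≈ -0.79844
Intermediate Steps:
Mul(Add(U, -901), Pow(Add(Pow(Add(-2311, -4342), -1), 4346), -1)) = Mul(Add(-2569, -901), Pow(Add(Pow(Add(-2311, -4342), -1), 4346), -1)) = Mul(-3470, Pow(Add(Pow(-6653, -1), 4346), -1)) = Mul(-3470, Pow(Add(Rational(-1, 6653), 4346), -1)) = Mul(-3470, Pow(Rational(28913937, 6653), -1)) = Mul(-3470, Rational(6653, 28913937)) = Rational(-23085910, 28913937)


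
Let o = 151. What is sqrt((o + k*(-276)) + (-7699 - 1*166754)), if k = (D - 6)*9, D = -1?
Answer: I*sqrt(156914) ≈ 396.12*I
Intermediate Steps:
k = -63 (k = (-1 - 6)*9 = -7*9 = -63)
sqrt((o + k*(-276)) + (-7699 - 1*166754)) = sqrt((151 - 63*(-276)) + (-7699 - 1*166754)) = sqrt((151 + 17388) + (-7699 - 166754)) = sqrt(17539 - 174453) = sqrt(-156914) = I*sqrt(156914)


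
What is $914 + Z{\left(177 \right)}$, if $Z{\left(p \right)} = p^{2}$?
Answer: $32243$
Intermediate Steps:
$914 + Z{\left(177 \right)} = 914 + 177^{2} = 914 + 31329 = 32243$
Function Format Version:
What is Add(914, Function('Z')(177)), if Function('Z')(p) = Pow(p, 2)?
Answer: 32243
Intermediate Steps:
Add(914, Function('Z')(177)) = Add(914, Pow(177, 2)) = Add(914, 31329) = 32243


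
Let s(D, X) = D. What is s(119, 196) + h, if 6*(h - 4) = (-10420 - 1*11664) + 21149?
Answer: -197/6 ≈ -32.833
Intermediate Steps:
h = -911/6 (h = 4 + ((-10420 - 1*11664) + 21149)/6 = 4 + ((-10420 - 11664) + 21149)/6 = 4 + (-22084 + 21149)/6 = 4 + (1/6)*(-935) = 4 - 935/6 = -911/6 ≈ -151.83)
s(119, 196) + h = 119 - 911/6 = -197/6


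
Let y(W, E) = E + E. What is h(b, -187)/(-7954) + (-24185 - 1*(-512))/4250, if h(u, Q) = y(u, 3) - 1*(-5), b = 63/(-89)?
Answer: -47085448/8451125 ≈ -5.5715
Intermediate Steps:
y(W, E) = 2*E
b = -63/89 (b = 63*(-1/89) = -63/89 ≈ -0.70786)
h(u, Q) = 11 (h(u, Q) = 2*3 - 1*(-5) = 6 + 5 = 11)
h(b, -187)/(-7954) + (-24185 - 1*(-512))/4250 = 11/(-7954) + (-24185 - 1*(-512))/4250 = 11*(-1/7954) + (-24185 + 512)*(1/4250) = -11/7954 - 23673*1/4250 = -11/7954 - 23673/4250 = -47085448/8451125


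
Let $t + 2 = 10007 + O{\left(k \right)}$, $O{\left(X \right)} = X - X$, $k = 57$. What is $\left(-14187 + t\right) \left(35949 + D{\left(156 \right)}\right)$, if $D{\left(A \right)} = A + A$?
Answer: $-151643502$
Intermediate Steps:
$O{\left(X \right)} = 0$
$t = 10005$ ($t = -2 + \left(10007 + 0\right) = -2 + 10007 = 10005$)
$D{\left(A \right)} = 2 A$
$\left(-14187 + t\right) \left(35949 + D{\left(156 \right)}\right) = \left(-14187 + 10005\right) \left(35949 + 2 \cdot 156\right) = - 4182 \left(35949 + 312\right) = \left(-4182\right) 36261 = -151643502$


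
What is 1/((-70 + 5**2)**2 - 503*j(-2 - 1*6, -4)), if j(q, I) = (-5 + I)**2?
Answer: -1/38718 ≈ -2.5828e-5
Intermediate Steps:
1/((-70 + 5**2)**2 - 503*j(-2 - 1*6, -4)) = 1/((-70 + 5**2)**2 - 503*(-5 - 4)**2) = 1/((-70 + 25)**2 - 503*(-9)**2) = 1/((-45)**2 - 503*81) = 1/(2025 - 40743) = 1/(-38718) = -1/38718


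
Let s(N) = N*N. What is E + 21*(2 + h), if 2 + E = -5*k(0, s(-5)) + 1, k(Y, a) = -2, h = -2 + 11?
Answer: 240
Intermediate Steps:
s(N) = N²
h = 9
E = 9 (E = -2 + (-5*(-2) + 1) = -2 + (10 + 1) = -2 + 11 = 9)
E + 21*(2 + h) = 9 + 21*(2 + 9) = 9 + 21*11 = 9 + 231 = 240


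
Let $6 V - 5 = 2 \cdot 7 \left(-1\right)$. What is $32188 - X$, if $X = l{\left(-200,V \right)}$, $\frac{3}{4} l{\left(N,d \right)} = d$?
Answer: $32190$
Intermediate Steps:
$V = - \frac{3}{2}$ ($V = \frac{5}{6} + \frac{2 \cdot 7 \left(-1\right)}{6} = \frac{5}{6} + \frac{14 \left(-1\right)}{6} = \frac{5}{6} + \frac{1}{6} \left(-14\right) = \frac{5}{6} - \frac{7}{3} = - \frac{3}{2} \approx -1.5$)
$l{\left(N,d \right)} = \frac{4 d}{3}$
$X = -2$ ($X = \frac{4}{3} \left(- \frac{3}{2}\right) = -2$)
$32188 - X = 32188 - -2 = 32188 + 2 = 32190$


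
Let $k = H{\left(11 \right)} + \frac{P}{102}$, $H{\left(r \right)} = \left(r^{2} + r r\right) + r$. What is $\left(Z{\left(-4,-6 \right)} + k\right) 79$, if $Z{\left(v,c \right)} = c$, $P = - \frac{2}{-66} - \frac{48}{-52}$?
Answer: $\frac{853882165}{43758} \approx 19514.0$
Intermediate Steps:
$P = \frac{409}{429}$ ($P = \left(-2\right) \left(- \frac{1}{66}\right) - - \frac{12}{13} = \frac{1}{33} + \frac{12}{13} = \frac{409}{429} \approx 0.95338$)
$H{\left(r \right)} = r + 2 r^{2}$ ($H{\left(r \right)} = \left(r^{2} + r^{2}\right) + r = 2 r^{2} + r = r + 2 r^{2}$)
$k = \frac{11071183}{43758}$ ($k = 11 \left(1 + 2 \cdot 11\right) + \frac{409}{429 \cdot 102} = 11 \left(1 + 22\right) + \frac{409}{429} \cdot \frac{1}{102} = 11 \cdot 23 + \frac{409}{43758} = 253 + \frac{409}{43758} = \frac{11071183}{43758} \approx 253.01$)
$\left(Z{\left(-4,-6 \right)} + k\right) 79 = \left(-6 + \frac{11071183}{43758}\right) 79 = \frac{10808635}{43758} \cdot 79 = \frac{853882165}{43758}$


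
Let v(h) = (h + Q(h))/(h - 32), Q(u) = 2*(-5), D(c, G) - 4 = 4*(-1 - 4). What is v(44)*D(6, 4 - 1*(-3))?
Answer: -136/3 ≈ -45.333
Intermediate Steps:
D(c, G) = -16 (D(c, G) = 4 + 4*(-1 - 4) = 4 + 4*(-5) = 4 - 20 = -16)
Q(u) = -10
v(h) = (-10 + h)/(-32 + h) (v(h) = (h - 10)/(h - 32) = (-10 + h)/(-32 + h))
v(44)*D(6, 4 - 1*(-3)) = ((-10 + 44)/(-32 + 44))*(-16) = (34/12)*(-16) = ((1/12)*34)*(-16) = (17/6)*(-16) = -136/3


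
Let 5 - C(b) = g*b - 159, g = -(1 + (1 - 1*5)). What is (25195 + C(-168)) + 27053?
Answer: 52916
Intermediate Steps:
g = 3 (g = -(1 + (1 - 5)) = -(1 - 4) = -1*(-3) = 3)
C(b) = 164 - 3*b (C(b) = 5 - (3*b - 159) = 5 - (-159 + 3*b) = 5 + (159 - 3*b) = 164 - 3*b)
(25195 + C(-168)) + 27053 = (25195 + (164 - 3*(-168))) + 27053 = (25195 + (164 + 504)) + 27053 = (25195 + 668) + 27053 = 25863 + 27053 = 52916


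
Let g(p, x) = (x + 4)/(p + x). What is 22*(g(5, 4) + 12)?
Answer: 2552/9 ≈ 283.56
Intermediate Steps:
g(p, x) = (4 + x)/(p + x)
22*(g(5, 4) + 12) = 22*((4 + 4)/(5 + 4) + 12) = 22*(8/9 + 12) = 22*(116/9) = 2552/9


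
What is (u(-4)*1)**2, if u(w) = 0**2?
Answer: 0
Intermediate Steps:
u(w) = 0
(u(-4)*1)**2 = (0*1)**2 = 0**2 = 0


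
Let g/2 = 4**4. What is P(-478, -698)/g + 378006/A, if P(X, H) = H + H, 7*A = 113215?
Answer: 299181341/14491520 ≈ 20.645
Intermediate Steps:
A = 113215/7 (A = (1/7)*113215 = 113215/7 ≈ 16174.)
P(X, H) = 2*H
g = 512 (g = 2*4**4 = 2*256 = 512)
P(-478, -698)/g + 378006/A = (2*(-698))/512 + 378006/(113215/7) = -1396*1/512 + 378006*(7/113215) = -349/128 + 2646042/113215 = 299181341/14491520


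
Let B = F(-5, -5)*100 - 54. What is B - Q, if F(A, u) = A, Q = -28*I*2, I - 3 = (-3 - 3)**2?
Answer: 1630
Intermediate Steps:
I = 39 (I = 3 + (-3 - 3)**2 = 3 + (-6)**2 = 3 + 36 = 39)
Q = -2184 (Q = -28*39*2 = -1092*2 = -2184)
B = -554 (B = -5*100 - 54 = -500 - 54 = -554)
B - Q = -554 - 1*(-2184) = -554 + 2184 = 1630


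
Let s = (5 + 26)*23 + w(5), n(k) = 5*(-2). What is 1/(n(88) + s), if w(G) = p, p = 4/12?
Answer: 3/2110 ≈ 0.0014218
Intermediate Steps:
n(k) = -10
p = ⅓ (p = 4*(1/12) = ⅓ ≈ 0.33333)
w(G) = ⅓
s = 2140/3 (s = (5 + 26)*23 + ⅓ = 31*23 + ⅓ = 713 + ⅓ = 2140/3 ≈ 713.33)
1/(n(88) + s) = 1/(-10 + 2140/3) = 1/(2110/3) = 3/2110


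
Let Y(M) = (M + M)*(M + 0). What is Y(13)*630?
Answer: 212940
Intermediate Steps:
Y(M) = 2*M² (Y(M) = (2*M)*M = 2*M²)
Y(13)*630 = (2*13²)*630 = (2*169)*630 = 338*630 = 212940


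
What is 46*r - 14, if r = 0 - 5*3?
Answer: -704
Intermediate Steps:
r = -15 (r = 0 - 15 = -15)
46*r - 14 = 46*(-15) - 14 = -690 - 14 = -704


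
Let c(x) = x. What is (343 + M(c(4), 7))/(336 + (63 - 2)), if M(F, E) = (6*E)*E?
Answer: 637/397 ≈ 1.6045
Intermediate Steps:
M(F, E) = 6*E²
(343 + M(c(4), 7))/(336 + (63 - 2)) = (343 + 6*7²)/(336 + (63 - 2)) = (343 + 6*49)/(336 + 61) = (343 + 294)/397 = 637*(1/397) = 637/397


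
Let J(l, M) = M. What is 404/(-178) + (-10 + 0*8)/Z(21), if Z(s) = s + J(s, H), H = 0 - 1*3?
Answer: -2263/801 ≈ -2.8252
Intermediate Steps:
H = -3 (H = 0 - 3 = -3)
Z(s) = -3 + s (Z(s) = s - 3 = -3 + s)
404/(-178) + (-10 + 0*8)/Z(21) = 404/(-178) + (-10 + 0*8)/(-3 + 21) = 404*(-1/178) + (-10 + 0)/18 = -202/89 - 10*1/18 = -202/89 - 5/9 = -2263/801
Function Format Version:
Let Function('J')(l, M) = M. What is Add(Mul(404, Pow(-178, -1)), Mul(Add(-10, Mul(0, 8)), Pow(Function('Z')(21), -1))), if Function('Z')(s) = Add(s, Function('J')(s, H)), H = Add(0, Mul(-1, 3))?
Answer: Rational(-2263, 801) ≈ -2.8252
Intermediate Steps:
H = -3 (H = Add(0, -3) = -3)
Function('Z')(s) = Add(-3, s) (Function('Z')(s) = Add(s, -3) = Add(-3, s))
Add(Mul(404, Pow(-178, -1)), Mul(Add(-10, Mul(0, 8)), Pow(Function('Z')(21), -1))) = Add(Mul(404, Pow(-178, -1)), Mul(Add(-10, Mul(0, 8)), Pow(Add(-3, 21), -1))) = Add(Mul(404, Rational(-1, 178)), Mul(Add(-10, 0), Pow(18, -1))) = Add(Rational(-202, 89), Mul(-10, Rational(1, 18))) = Add(Rational(-202, 89), Rational(-5, 9)) = Rational(-2263, 801)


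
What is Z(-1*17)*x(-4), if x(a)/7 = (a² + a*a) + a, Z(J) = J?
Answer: -3332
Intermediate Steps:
x(a) = 7*a + 14*a² (x(a) = 7*((a² + a*a) + a) = 7*((a² + a²) + a) = 7*(2*a² + a) = 7*(a + 2*a²) = 7*a + 14*a²)
Z(-1*17)*x(-4) = (-1*17)*(7*(-4)*(1 + 2*(-4))) = -119*(-4)*(1 - 8) = -119*(-4)*(-7) = -17*196 = -3332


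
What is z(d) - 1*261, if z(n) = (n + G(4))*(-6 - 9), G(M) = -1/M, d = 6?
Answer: -1389/4 ≈ -347.25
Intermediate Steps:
z(n) = 15/4 - 15*n (z(n) = (n - 1/4)*(-6 - 9) = (n - 1*¼)*(-15) = (n - ¼)*(-15) = (-¼ + n)*(-15) = 15/4 - 15*n)
z(d) - 1*261 = (15/4 - 15*6) - 1*261 = (15/4 - 90) - 261 = -345/4 - 261 = -1389/4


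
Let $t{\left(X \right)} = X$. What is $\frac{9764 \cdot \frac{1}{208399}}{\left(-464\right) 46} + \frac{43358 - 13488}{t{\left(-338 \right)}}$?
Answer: $- \frac{16607975263369}{187930883816} \approx -88.373$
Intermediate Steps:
$\frac{9764 \cdot \frac{1}{208399}}{\left(-464\right) 46} + \frac{43358 - 13488}{t{\left(-338 \right)}} = \frac{9764 \cdot \frac{1}{208399}}{\left(-464\right) 46} + \frac{43358 - 13488}{-338} = \frac{9764 \cdot \frac{1}{208399}}{-21344} + 29870 \left(- \frac{1}{338}\right) = \frac{9764}{208399} \left(- \frac{1}{21344}\right) - \frac{14935}{169} = - \frac{2441}{1112017064} - \frac{14935}{169} = - \frac{16607975263369}{187930883816}$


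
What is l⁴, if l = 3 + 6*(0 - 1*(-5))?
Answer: 1185921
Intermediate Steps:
l = 33 (l = 3 + 6*(0 + 5) = 3 + 6*5 = 3 + 30 = 33)
l⁴ = 33⁴ = 1185921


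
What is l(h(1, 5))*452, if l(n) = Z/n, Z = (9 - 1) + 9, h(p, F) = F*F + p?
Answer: 3842/13 ≈ 295.54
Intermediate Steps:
h(p, F) = p + F² (h(p, F) = F² + p = p + F²)
Z = 17 (Z = 8 + 9 = 17)
l(n) = 17/n
l(h(1, 5))*452 = (17/(1 + 5²))*452 = (17/(1 + 25))*452 = (17/26)*452 = 3842/13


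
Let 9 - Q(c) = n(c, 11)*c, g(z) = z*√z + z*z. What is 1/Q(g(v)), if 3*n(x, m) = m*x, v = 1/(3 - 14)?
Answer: 47845457/430728951 - 2662*I*√11/430728951 ≈ 0.11108 - 2.0497e-5*I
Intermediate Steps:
v = -1/11 (v = 1/(-11) = -1/11 ≈ -0.090909)
n(x, m) = m*x/3 (n(x, m) = (m*x)/3 = m*x/3)
g(z) = z² + z^(3/2) (g(z) = z^(3/2) + z² = z² + z^(3/2))
Q(c) = 9 - 11*c²/3 (Q(c) = 9 - (⅓)*11*c*c = 9 - 11*c/3*c = 9 - 11*c²/3)
1/Q(g(v)) = 1/(9 - 11*((-1/11)² + (-1/11)^(3/2))²/3) = 1/(9 - 11*(1/121 - I*√11/121)²/3)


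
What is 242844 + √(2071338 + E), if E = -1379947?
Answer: 242844 + √691391 ≈ 2.4368e+5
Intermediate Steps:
242844 + √(2071338 + E) = 242844 + √(2071338 - 1379947) = 242844 + √691391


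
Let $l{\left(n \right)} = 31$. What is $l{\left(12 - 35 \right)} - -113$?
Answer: $144$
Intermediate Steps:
$l{\left(12 - 35 \right)} - -113 = 31 - -113 = 31 + 113 = 144$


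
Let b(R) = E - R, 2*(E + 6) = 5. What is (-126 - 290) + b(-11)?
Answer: -817/2 ≈ -408.50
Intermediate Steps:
E = -7/2 (E = -6 + (1/2)*5 = -6 + 5/2 = -7/2 ≈ -3.5000)
b(R) = -7/2 - R
(-126 - 290) + b(-11) = (-126 - 290) + (-7/2 - 1*(-11)) = -416 + (-7/2 + 11) = -416 + 15/2 = -817/2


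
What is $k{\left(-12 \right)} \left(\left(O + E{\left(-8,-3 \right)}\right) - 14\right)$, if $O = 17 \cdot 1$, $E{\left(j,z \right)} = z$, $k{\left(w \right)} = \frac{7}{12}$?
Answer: $0$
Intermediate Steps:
$k{\left(w \right)} = \frac{7}{12}$ ($k{\left(w \right)} = 7 \cdot \frac{1}{12} = \frac{7}{12}$)
$O = 17$
$k{\left(-12 \right)} \left(\left(O + E{\left(-8,-3 \right)}\right) - 14\right) = \frac{7 \left(\left(17 - 3\right) - 14\right)}{12} = \frac{7 \left(14 - 14\right)}{12} = \frac{7}{12} \cdot 0 = 0$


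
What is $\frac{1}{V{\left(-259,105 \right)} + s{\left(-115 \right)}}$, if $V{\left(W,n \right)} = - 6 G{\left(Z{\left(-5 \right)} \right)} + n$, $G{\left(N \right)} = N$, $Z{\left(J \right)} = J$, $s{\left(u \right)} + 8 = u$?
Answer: $\frac{1}{12} \approx 0.083333$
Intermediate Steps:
$s{\left(u \right)} = -8 + u$
$V{\left(W,n \right)} = 30 + n$ ($V{\left(W,n \right)} = \left(-6\right) \left(-5\right) + n = 30 + n$)
$\frac{1}{V{\left(-259,105 \right)} + s{\left(-115 \right)}} = \frac{1}{\left(30 + 105\right) - 123} = \frac{1}{135 - 123} = \frac{1}{12}$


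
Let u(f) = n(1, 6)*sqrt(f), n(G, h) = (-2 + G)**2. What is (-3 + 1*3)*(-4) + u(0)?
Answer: 0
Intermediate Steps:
u(f) = sqrt(f) (u(f) = (-2 + 1)**2*sqrt(f) = (-1)**2*sqrt(f) = 1*sqrt(f) = sqrt(f))
(-3 + 1*3)*(-4) + u(0) = (-3 + 1*3)*(-4) + sqrt(0) = (-3 + 3)*(-4) + 0 = 0*(-4) + 0 = 0 + 0 = 0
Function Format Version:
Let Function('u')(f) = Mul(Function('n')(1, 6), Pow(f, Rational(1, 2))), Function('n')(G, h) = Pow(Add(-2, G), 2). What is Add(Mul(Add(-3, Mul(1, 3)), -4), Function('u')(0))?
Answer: 0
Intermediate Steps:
Function('u')(f) = Pow(f, Rational(1, 2)) (Function('u')(f) = Mul(Pow(Add(-2, 1), 2), Pow(f, Rational(1, 2))) = Mul(Pow(-1, 2), Pow(f, Rational(1, 2))) = Mul(1, Pow(f, Rational(1, 2))) = Pow(f, Rational(1, 2)))
Add(Mul(Add(-3, Mul(1, 3)), -4), Function('u')(0)) = Add(Mul(Add(-3, Mul(1, 3)), -4), Pow(0, Rational(1, 2))) = Add(Mul(Add(-3, 3), -4), 0) = Add(Mul(0, -4), 0) = Add(0, 0) = 0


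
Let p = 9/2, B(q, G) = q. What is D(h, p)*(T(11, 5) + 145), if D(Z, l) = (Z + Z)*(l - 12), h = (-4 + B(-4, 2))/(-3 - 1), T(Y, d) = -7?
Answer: -4140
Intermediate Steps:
p = 9/2 (p = 9*(1/2) = 9/2 ≈ 4.5000)
h = 2 (h = (-4 - 4)/(-3 - 1) = -8/(-4) = -8*(-1/4) = 2)
D(Z, l) = 2*Z*(-12 + l) (D(Z, l) = (2*Z)*(-12 + l) = 2*Z*(-12 + l))
D(h, p)*(T(11, 5) + 145) = (2*2*(-12 + 9/2))*(-7 + 145) = (2*2*(-15/2))*138 = -30*138 = -4140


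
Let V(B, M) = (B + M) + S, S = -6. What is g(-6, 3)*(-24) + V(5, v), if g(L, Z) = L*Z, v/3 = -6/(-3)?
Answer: 437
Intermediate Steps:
v = 6 (v = 3*(-6/(-3)) = 3*(-6*(-⅓)) = 3*2 = 6)
V(B, M) = -6 + B + M (V(B, M) = (B + M) - 6 = -6 + B + M)
g(-6, 3)*(-24) + V(5, v) = -6*3*(-24) + (-6 + 5 + 6) = -18*(-24) + 5 = 432 + 5 = 437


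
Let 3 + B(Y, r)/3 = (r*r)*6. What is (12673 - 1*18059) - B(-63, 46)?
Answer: -43465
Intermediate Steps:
B(Y, r) = -9 + 18*r² (B(Y, r) = -9 + 3*((r*r)*6) = -9 + 3*(r²*6) = -9 + 3*(6*r²) = -9 + 18*r²)
(12673 - 1*18059) - B(-63, 46) = (12673 - 1*18059) - (-9 + 18*46²) = (12673 - 18059) - (-9 + 18*2116) = -5386 - (-9 + 38088) = -5386 - 1*38079 = -5386 - 38079 = -43465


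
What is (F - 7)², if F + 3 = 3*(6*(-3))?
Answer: 4096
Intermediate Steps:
F = -57 (F = -3 + 3*(6*(-3)) = -3 + 3*(-18) = -3 - 54 = -57)
(F - 7)² = (-57 - 7)² = (-64)² = 4096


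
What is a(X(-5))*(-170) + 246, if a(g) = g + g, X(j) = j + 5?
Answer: 246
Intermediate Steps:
X(j) = 5 + j
a(g) = 2*g
a(X(-5))*(-170) + 246 = (2*(5 - 5))*(-170) + 246 = (2*0)*(-170) + 246 = 0*(-170) + 246 = 0 + 246 = 246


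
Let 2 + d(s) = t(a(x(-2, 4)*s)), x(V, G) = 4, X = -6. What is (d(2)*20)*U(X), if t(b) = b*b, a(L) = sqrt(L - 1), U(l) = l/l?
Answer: 100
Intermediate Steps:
U(l) = 1
a(L) = sqrt(-1 + L)
t(b) = b**2
d(s) = -3 + 4*s (d(s) = -2 + (sqrt(-1 + 4*s))**2 = -2 + (-1 + 4*s) = -3 + 4*s)
(d(2)*20)*U(X) = ((-3 + 4*2)*20)*1 = ((-3 + 8)*20)*1 = (5*20)*1 = 100*1 = 100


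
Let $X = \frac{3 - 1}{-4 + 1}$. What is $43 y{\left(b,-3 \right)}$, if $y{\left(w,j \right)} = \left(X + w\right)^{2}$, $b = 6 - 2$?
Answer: $\frac{4300}{9} \approx 477.78$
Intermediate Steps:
$X = - \frac{2}{3}$ ($X = \frac{2}{-3} = 2 \left(- \frac{1}{3}\right) = - \frac{2}{3} \approx -0.66667$)
$b = 4$
$y{\left(w,j \right)} = \left(- \frac{2}{3} + w\right)^{2}$
$43 y{\left(b,-3 \right)} = 43 \frac{\left(-2 + 3 \cdot 4\right)^{2}}{9} = 43 \frac{\left(-2 + 12\right)^{2}}{9} = 43 \frac{10^{2}}{9} = 43 \cdot \frac{1}{9} \cdot 100 = 43 \cdot \frac{100}{9} = \frac{4300}{9}$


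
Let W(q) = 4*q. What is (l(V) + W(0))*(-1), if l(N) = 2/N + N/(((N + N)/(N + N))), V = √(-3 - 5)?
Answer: -3*I*√2/2 ≈ -2.1213*I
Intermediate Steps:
V = 2*I*√2 (V = √(-8) = 2*I*√2 ≈ 2.8284*I)
l(N) = N + 2/N (l(N) = 2/N + N/(((2*N)/((2*N)))) = 2/N + N/(((2*N)*(1/(2*N)))) = 2/N + N/1 = 2/N + N*1 = 2/N + N = N + 2/N)
(l(V) + W(0))*(-1) = ((2*I*√2 + 2/((2*I*√2))) + 4*0)*(-1) = ((2*I*√2 + 2*(-I*√2/4)) + 0)*(-1) = ((2*I*√2 - I*√2/2) + 0)*(-1) = (3*I*√2/2 + 0)*(-1) = (3*I*√2/2)*(-1) = -3*I*√2/2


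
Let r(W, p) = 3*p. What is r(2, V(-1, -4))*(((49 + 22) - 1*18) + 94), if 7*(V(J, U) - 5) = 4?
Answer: 2457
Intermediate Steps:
V(J, U) = 39/7 (V(J, U) = 5 + (⅐)*4 = 5 + 4/7 = 39/7)
r(2, V(-1, -4))*(((49 + 22) - 1*18) + 94) = (3*(39/7))*(((49 + 22) - 1*18) + 94) = 117*((71 - 18) + 94)/7 = 117*(53 + 94)/7 = (117/7)*147 = 2457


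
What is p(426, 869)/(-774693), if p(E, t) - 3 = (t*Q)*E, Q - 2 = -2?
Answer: -1/258231 ≈ -3.8725e-6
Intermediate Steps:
Q = 0 (Q = 2 - 2 = 0)
p(E, t) = 3 (p(E, t) = 3 + (t*0)*E = 3 + 0*E = 3 + 0 = 3)
p(426, 869)/(-774693) = 3/(-774693) = 3*(-1/774693) = -1/258231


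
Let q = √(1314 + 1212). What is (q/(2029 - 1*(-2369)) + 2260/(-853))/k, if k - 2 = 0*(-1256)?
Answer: -1130/853 + √2526/8796 ≈ -1.3190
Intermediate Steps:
k = 2 (k = 2 + 0*(-1256) = 2 + 0 = 2)
q = √2526 ≈ 50.259
(q/(2029 - 1*(-2369)) + 2260/(-853))/k = (√2526/(2029 - 1*(-2369)) + 2260/(-853))/2 = (√2526/(2029 + 2369) + 2260*(-1/853))*(½) = (√2526/4398 - 2260/853)*(½) = (-2260/853 + √2526/4398)*(½) = -1130/853 + √2526/8796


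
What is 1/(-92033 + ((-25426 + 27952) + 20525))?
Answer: -1/68982 ≈ -1.4497e-5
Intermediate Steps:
1/(-92033 + ((-25426 + 27952) + 20525)) = 1/(-92033 + (2526 + 20525)) = 1/(-92033 + 23051) = 1/(-68982) = -1/68982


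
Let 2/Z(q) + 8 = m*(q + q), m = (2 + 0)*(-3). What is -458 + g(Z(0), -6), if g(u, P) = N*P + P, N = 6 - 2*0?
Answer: -500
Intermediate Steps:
m = -6 (m = 2*(-3) = -6)
N = 6 (N = 6 + 0 = 6)
Z(q) = 2/(-8 - 12*q) (Z(q) = 2/(-8 - 6*(q + q)) = 2/(-8 - 12*q))
g(u, P) = 7*P (g(u, P) = 6*P + P = 7*P)
-458 + g(Z(0), -6) = -458 + 7*(-6) = -458 - 42 = -500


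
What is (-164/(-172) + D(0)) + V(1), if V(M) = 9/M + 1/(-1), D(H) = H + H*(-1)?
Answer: 385/43 ≈ 8.9535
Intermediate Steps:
D(H) = 0 (D(H) = H - H = 0)
V(M) = -1 + 9/M (V(M) = 9/M + 1*(-1) = 9/M - 1 = -1 + 9/M)
(-164/(-172) + D(0)) + V(1) = (-164/(-172) + 0) + (9 - 1*1)/1 = (-164*(-1/172) + 0) + 1*(9 - 1) = (41/43 + 0) + 1*8 = 41/43 + 8 = 385/43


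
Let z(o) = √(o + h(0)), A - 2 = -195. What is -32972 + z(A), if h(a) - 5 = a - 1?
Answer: -32972 + 3*I*√21 ≈ -32972.0 + 13.748*I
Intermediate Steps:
h(a) = 4 + a (h(a) = 5 + (a - 1) = 5 + (-1 + a) = 4 + a)
A = -193 (A = 2 - 195 = -193)
z(o) = √(4 + o) (z(o) = √(o + (4 + 0)) = √(o + 4) = √(4 + o))
-32972 + z(A) = -32972 + √(4 - 193) = -32972 + √(-189) = -32972 + 3*I*√21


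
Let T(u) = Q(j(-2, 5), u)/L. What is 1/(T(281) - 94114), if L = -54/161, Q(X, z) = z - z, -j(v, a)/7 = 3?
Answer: -1/94114 ≈ -1.0625e-5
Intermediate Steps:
j(v, a) = -21 (j(v, a) = -7*3 = -21)
Q(X, z) = 0
L = -54/161 (L = -54*1/161 = -54/161 ≈ -0.33540)
T(u) = 0 (T(u) = 0/(-54/161) = 0*(-161/54) = 0)
1/(T(281) - 94114) = 1/(0 - 94114) = 1/(-94114) = -1/94114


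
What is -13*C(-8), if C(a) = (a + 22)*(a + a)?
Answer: 2912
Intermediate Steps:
C(a) = 2*a*(22 + a) (C(a) = (22 + a)*(2*a) = 2*a*(22 + a))
-13*C(-8) = -26*(-8)*(22 - 8) = -26*(-8)*14 = -13*(-224) = 2912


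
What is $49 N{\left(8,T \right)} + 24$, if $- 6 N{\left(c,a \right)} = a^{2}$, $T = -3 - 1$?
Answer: $- \frac{320}{3} \approx -106.67$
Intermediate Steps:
$T = -4$ ($T = -3 - 1 = -4$)
$N{\left(c,a \right)} = - \frac{a^{2}}{6}$
$49 N{\left(8,T \right)} + 24 = 49 \left(- \frac{\left(-4\right)^{2}}{6}\right) + 24 = 49 \left(\left(- \frac{1}{6}\right) 16\right) + 24 = 49 \left(- \frac{8}{3}\right) + 24 = - \frac{392}{3} + 24 = - \frac{320}{3}$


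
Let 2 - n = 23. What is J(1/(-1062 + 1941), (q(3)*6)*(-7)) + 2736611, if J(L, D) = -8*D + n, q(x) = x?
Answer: 2737598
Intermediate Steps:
n = -21 (n = 2 - 1*23 = 2 - 23 = -21)
J(L, D) = -21 - 8*D (J(L, D) = -8*D - 21 = -21 - 8*D)
J(1/(-1062 + 1941), (q(3)*6)*(-7)) + 2736611 = (-21 - 8*3*6*(-7)) + 2736611 = (-21 - 144*(-7)) + 2736611 = (-21 - 8*(-126)) + 2736611 = (-21 + 1008) + 2736611 = 987 + 2736611 = 2737598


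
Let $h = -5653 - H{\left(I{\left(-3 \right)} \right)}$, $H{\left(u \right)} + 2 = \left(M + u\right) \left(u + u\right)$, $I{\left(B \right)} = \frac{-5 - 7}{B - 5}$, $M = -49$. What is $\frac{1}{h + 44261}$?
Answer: $\frac{2}{77505} \approx 2.5805 \cdot 10^{-5}$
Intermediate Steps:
$I{\left(B \right)} = - \frac{12}{-5 + B}$
$H{\left(u \right)} = -2 + 2 u \left(-49 + u\right)$ ($H{\left(u \right)} = -2 + \left(-49 + u\right) \left(u + u\right) = -2 + \left(-49 + u\right) 2 u = -2 + 2 u \left(-49 + u\right)$)
$h = - \frac{11017}{2}$ ($h = -5653 - \left(-2 - 98 \left(- \frac{12}{-5 - 3}\right) + 2 \left(- \frac{12}{-5 - 3}\right)^{2}\right) = -5653 - \left(-2 - 98 \left(- \frac{12}{-8}\right) + 2 \left(- \frac{12}{-8}\right)^{2}\right) = -5653 - \left(-2 - 98 \left(\left(-12\right) \left(- \frac{1}{8}\right)\right) + 2 \left(\left(-12\right) \left(- \frac{1}{8}\right)\right)^{2}\right) = -5653 - \left(-2 - 147 + 2 \left(\frac{3}{2}\right)^{2}\right) = -5653 - \left(-2 - 147 + 2 \cdot \frac{9}{4}\right) = -5653 - \left(-2 - 147 + \frac{9}{2}\right) = -5653 - - \frac{289}{2} = -5653 + \frac{289}{2} = - \frac{11017}{2} \approx -5508.5$)
$\frac{1}{h + 44261} = \frac{1}{- \frac{11017}{2} + 44261} = \frac{1}{\frac{77505}{2}} = \frac{2}{77505}$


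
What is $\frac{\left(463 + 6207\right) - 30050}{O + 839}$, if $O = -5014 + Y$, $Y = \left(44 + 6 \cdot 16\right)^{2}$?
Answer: $- \frac{4676}{3085} \approx -1.5157$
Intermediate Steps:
$Y = 19600$ ($Y = \left(44 + 96\right)^{2} = 140^{2} = 19600$)
$O = 14586$ ($O = -5014 + 19600 = 14586$)
$\frac{\left(463 + 6207\right) - 30050}{O + 839} = \frac{\left(463 + 6207\right) - 30050}{14586 + 839} = \frac{6670 - 30050}{15425} = \left(-23380\right) \frac{1}{15425} = - \frac{4676}{3085}$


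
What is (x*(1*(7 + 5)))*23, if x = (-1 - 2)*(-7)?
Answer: 5796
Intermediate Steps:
x = 21 (x = -3*(-7) = 21)
(x*(1*(7 + 5)))*23 = (21*(1*(7 + 5)))*23 = (21*(1*12))*23 = (21*12)*23 = 252*23 = 5796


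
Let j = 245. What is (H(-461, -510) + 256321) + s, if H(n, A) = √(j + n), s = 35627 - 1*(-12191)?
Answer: 304139 + 6*I*√6 ≈ 3.0414e+5 + 14.697*I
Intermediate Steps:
s = 47818 (s = 35627 + 12191 = 47818)
H(n, A) = √(245 + n)
(H(-461, -510) + 256321) + s = (√(245 - 461) + 256321) + 47818 = (√(-216) + 256321) + 47818 = (6*I*√6 + 256321) + 47818 = (256321 + 6*I*√6) + 47818 = 304139 + 6*I*√6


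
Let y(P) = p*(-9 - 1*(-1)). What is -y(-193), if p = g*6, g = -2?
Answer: -96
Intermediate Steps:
p = -12 (p = -2*6 = -12)
y(P) = 96 (y(P) = -12*(-9 - 1*(-1)) = -12*(-9 + 1) = -12*(-8) = 96)
-y(-193) = -1*96 = -96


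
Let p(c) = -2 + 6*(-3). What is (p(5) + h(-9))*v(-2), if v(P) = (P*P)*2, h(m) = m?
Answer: -232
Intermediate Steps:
v(P) = 2*P² (v(P) = P²*2 = 2*P²)
p(c) = -20 (p(c) = -2 - 18 = -20)
(p(5) + h(-9))*v(-2) = (-20 - 9)*(2*(-2)²) = -58*4 = -29*8 = -232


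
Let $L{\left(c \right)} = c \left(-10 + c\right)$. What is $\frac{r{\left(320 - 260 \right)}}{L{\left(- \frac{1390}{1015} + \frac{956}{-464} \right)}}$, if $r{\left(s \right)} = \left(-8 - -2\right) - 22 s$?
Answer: $- \frac{291430048}{10123475} \approx -28.788$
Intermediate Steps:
$r{\left(s \right)} = -6 - 22 s$ ($r{\left(s \right)} = \left(-8 + 2\right) - 22 s = -6 - 22 s$)
$\frac{r{\left(320 - 260 \right)}}{L{\left(- \frac{1390}{1015} + \frac{956}{-464} \right)}} = \frac{-6 - 22 \left(320 - 260\right)}{\left(- \frac{1390}{1015} + \frac{956}{-464}\right) \left(-10 + \left(- \frac{1390}{1015} + \frac{956}{-464}\right)\right)} = \frac{-6 - 1320}{\left(\left(-1390\right) \frac{1}{1015} + 956 \left(- \frac{1}{464}\right)\right) \left(-10 + \left(\left(-1390\right) \frac{1}{1015} + 956 \left(- \frac{1}{464}\right)\right)\right)} = \frac{-6 - 1320}{\left(- \frac{278}{203} - \frac{239}{116}\right) \left(-10 - \frac{2785}{812}\right)} = - \frac{1326}{\left(- \frac{2785}{812}\right) \left(-10 - \frac{2785}{812}\right)} = - \frac{1326}{\left(- \frac{2785}{812}\right) \left(- \frac{10905}{812}\right)} = - \frac{1326}{\frac{30370425}{659344}} = \left(-1326\right) \frac{659344}{30370425} = - \frac{291430048}{10123475}$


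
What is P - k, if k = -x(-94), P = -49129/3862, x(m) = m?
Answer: -412157/3862 ≈ -106.72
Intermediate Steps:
P = -49129/3862 (P = -49129*1/3862 = -49129/3862 ≈ -12.721)
k = 94 (k = -1*(-94) = 94)
P - k = -49129/3862 - 1*94 = -49129/3862 - 94 = -412157/3862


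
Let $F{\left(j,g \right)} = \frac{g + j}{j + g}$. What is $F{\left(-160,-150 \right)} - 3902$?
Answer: $-3901$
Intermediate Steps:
$F{\left(j,g \right)} = 1$ ($F{\left(j,g \right)} = \frac{g + j}{g + j} = 1$)
$F{\left(-160,-150 \right)} - 3902 = 1 - 3902 = -3901$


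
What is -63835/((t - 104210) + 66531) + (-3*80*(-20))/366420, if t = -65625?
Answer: 398104665/630877528 ≈ 0.63103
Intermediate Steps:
-63835/((t - 104210) + 66531) + (-3*80*(-20))/366420 = -63835/((-65625 - 104210) + 66531) + (-3*80*(-20))/366420 = -63835/(-169835 + 66531) - 240*(-20)*(1/366420) = -63835/(-103304) + 4800*(1/366420) = -63835*(-1/103304) + 80/6107 = 63835/103304 + 80/6107 = 398104665/630877528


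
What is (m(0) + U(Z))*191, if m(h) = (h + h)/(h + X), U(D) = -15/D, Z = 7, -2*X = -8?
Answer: -2865/7 ≈ -409.29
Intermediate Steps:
X = 4 (X = -½*(-8) = 4)
m(h) = 2*h/(4 + h) (m(h) = (h + h)/(h + 4) = (2*h)/(4 + h) = 2*h/(4 + h))
(m(0) + U(Z))*191 = (2*0/(4 + 0) - 15/7)*191 = (2*0/4 - 15*⅐)*191 = (2*0*(¼) - 15/7)*191 = (0 - 15/7)*191 = -15/7*191 = -2865/7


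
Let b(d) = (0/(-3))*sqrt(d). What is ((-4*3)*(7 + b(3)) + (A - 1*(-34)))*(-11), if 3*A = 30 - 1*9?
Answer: 473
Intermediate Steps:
A = 7 (A = (30 - 1*9)/3 = (30 - 9)/3 = (1/3)*21 = 7)
b(d) = 0 (b(d) = (0*(-1/3))*sqrt(d) = 0*sqrt(d) = 0)
((-4*3)*(7 + b(3)) + (A - 1*(-34)))*(-11) = ((-4*3)*(7 + 0) + (7 - 1*(-34)))*(-11) = (-12*7 + (7 + 34))*(-11) = (-84 + 41)*(-11) = -43*(-11) = 473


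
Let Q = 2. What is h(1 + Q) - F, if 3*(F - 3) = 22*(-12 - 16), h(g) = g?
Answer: 616/3 ≈ 205.33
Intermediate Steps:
F = -607/3 (F = 3 + (22*(-12 - 16))/3 = 3 + (22*(-28))/3 = 3 + (⅓)*(-616) = 3 - 616/3 = -607/3 ≈ -202.33)
h(1 + Q) - F = (1 + 2) - 1*(-607/3) = 3 + 607/3 = 616/3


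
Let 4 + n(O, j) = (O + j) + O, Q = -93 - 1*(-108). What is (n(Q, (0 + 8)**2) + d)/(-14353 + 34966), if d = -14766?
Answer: -4892/6871 ≈ -0.71198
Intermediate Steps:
Q = 15 (Q = -93 + 108 = 15)
n(O, j) = -4 + j + 2*O (n(O, j) = -4 + ((O + j) + O) = -4 + (j + 2*O) = -4 + j + 2*O)
(n(Q, (0 + 8)**2) + d)/(-14353 + 34966) = ((-4 + (0 + 8)**2 + 2*15) - 14766)/(-14353 + 34966) = ((-4 + 8**2 + 30) - 14766)/20613 = ((-4 + 64 + 30) - 14766)*(1/20613) = (90 - 14766)*(1/20613) = -14676*1/20613 = -4892/6871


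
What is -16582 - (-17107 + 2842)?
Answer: -2317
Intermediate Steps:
-16582 - (-17107 + 2842) = -16582 - 1*(-14265) = -16582 + 14265 = -2317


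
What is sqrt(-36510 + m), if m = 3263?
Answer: I*sqrt(33247) ≈ 182.34*I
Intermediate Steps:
sqrt(-36510 + m) = sqrt(-36510 + 3263) = sqrt(-33247) = I*sqrt(33247)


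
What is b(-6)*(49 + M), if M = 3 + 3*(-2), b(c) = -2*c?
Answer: 552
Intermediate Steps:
M = -3 (M = 3 - 6 = -3)
b(-6)*(49 + M) = (-2*(-6))*(49 - 3) = 12*46 = 552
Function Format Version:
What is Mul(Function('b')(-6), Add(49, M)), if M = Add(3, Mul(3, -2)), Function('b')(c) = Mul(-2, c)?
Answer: 552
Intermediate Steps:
M = -3 (M = Add(3, -6) = -3)
Mul(Function('b')(-6), Add(49, M)) = Mul(Mul(-2, -6), Add(49, -3)) = Mul(12, 46) = 552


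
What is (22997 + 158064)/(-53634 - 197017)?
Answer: -181061/250651 ≈ -0.72236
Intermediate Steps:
(22997 + 158064)/(-53634 - 197017) = 181061/(-250651) = 181061*(-1/250651) = -181061/250651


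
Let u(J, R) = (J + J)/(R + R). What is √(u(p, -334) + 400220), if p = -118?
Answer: 3*√1240193937/167 ≈ 632.63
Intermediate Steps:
u(J, R) = J/R (u(J, R) = (2*J)/((2*R)) = (2*J)*(1/(2*R)) = J/R)
√(u(p, -334) + 400220) = √(-118/(-334) + 400220) = √(-118*(-1/334) + 400220) = √(59/167 + 400220) = √(66836799/167) = 3*√1240193937/167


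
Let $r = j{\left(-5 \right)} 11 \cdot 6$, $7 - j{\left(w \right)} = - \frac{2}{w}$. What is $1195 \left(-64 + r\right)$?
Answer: $444062$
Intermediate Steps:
$j{\left(w \right)} = 7 + \frac{2}{w}$ ($j{\left(w \right)} = 7 - - \frac{2}{w} = 7 + \frac{2}{w}$)
$r = \frac{2178}{5}$ ($r = \left(7 + \frac{2}{-5}\right) 11 \cdot 6 = \left(7 + 2 \left(- \frac{1}{5}\right)\right) 11 \cdot 6 = \left(7 - \frac{2}{5}\right) 11 \cdot 6 = \frac{33}{5} \cdot 11 \cdot 6 = \frac{363}{5} \cdot 6 = \frac{2178}{5} \approx 435.6$)
$1195 \left(-64 + r\right) = 1195 \left(-64 + \frac{2178}{5}\right) = 1195 \cdot \frac{1858}{5} = 444062$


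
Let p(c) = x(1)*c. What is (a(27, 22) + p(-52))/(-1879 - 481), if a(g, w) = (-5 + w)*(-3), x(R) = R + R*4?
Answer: 311/2360 ≈ 0.13178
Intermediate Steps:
x(R) = 5*R (x(R) = R + 4*R = 5*R)
a(g, w) = 15 - 3*w
p(c) = 5*c (p(c) = (5*1)*c = 5*c)
(a(27, 22) + p(-52))/(-1879 - 481) = ((15 - 3*22) + 5*(-52))/(-1879 - 481) = ((15 - 66) - 260)/(-2360) = (-51 - 260)*(-1/2360) = -311*(-1/2360) = 311/2360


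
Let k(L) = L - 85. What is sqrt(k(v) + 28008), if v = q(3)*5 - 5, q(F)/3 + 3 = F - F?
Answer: 3*sqrt(3097) ≈ 166.95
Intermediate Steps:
q(F) = -9 (q(F) = -9 + 3*(F - F) = -9 + 3*0 = -9 + 0 = -9)
v = -50 (v = -9*5 - 5 = -45 - 5 = -50)
k(L) = -85 + L
sqrt(k(v) + 28008) = sqrt((-85 - 50) + 28008) = sqrt(-135 + 28008) = sqrt(27873) = 3*sqrt(3097)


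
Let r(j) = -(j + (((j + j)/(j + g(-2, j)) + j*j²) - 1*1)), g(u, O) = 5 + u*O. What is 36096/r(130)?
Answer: -300800/18309391 ≈ -0.016429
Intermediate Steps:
g(u, O) = 5 + O*u
r(j) = 1 - j - j³ - 2*j/(5 - j) (r(j) = -(j + (((j + j)/(j + (5 + j*(-2))) + j*j²) - 1*1)) = -(j + (((2*j)/(j + (5 - 2*j)) + j³) - 1)) = -(j + (((2*j)/(5 - j) + j³) - 1)) = -(j + ((2*j/(5 - j) + j³) - 1)) = -(j + ((j³ + 2*j/(5 - j)) - 1)) = -(j + (-1 + j³ + 2*j/(5 - j))) = -(-1 + j + j³ + 2*j/(5 - j)) = 1 - j - j³ - 2*j/(5 - j))
36096/r(130) = 36096/(((-5 - 1*130² - 1*130⁴ + 5*130³ + 8*130)/(-5 + 130))) = 36096/(((-5 - 1*16900 - 1*285610000 + 5*2197000 + 1040)/125)) = 36096/(((-5 - 16900 - 285610000 + 10985000 + 1040)/125)) = 36096/(((1/125)*(-274640865))) = 36096/(-54928173/25) = 36096*(-25/54928173) = -300800/18309391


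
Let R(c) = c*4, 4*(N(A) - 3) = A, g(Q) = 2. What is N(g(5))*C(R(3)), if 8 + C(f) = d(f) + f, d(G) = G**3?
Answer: 6062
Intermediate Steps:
N(A) = 3 + A/4
R(c) = 4*c
C(f) = -8 + f + f**3 (C(f) = -8 + (f**3 + f) = -8 + (f + f**3) = -8 + f + f**3)
N(g(5))*C(R(3)) = (3 + (1/4)*2)*(-8 + 4*3 + (4*3)**3) = (3 + 1/2)*(-8 + 12 + 12**3) = 7*(-8 + 12 + 1728)/2 = (7/2)*1732 = 6062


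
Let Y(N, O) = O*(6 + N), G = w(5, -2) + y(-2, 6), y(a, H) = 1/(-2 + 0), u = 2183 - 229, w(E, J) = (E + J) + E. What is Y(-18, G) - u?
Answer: -2044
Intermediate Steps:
w(E, J) = J + 2*E
u = 1954
y(a, H) = -½ (y(a, H) = 1/(-2) = -½)
G = 15/2 (G = (-2 + 2*5) - ½ = (-2 + 10) - ½ = 8 - ½ = 15/2 ≈ 7.5000)
Y(-18, G) - u = 15*(6 - 18)/2 - 1*1954 = (15/2)*(-12) - 1954 = -90 - 1954 = -2044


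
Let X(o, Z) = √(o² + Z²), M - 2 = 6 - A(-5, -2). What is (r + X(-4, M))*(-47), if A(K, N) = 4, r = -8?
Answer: 376 - 188*√2 ≈ 110.13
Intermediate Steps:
M = 4 (M = 2 + (6 - 1*4) = 2 + (6 - 4) = 2 + 2 = 4)
X(o, Z) = √(Z² + o²)
(r + X(-4, M))*(-47) = (-8 + √(4² + (-4)²))*(-47) = (-8 + √(16 + 16))*(-47) = (-8 + √32)*(-47) = (-8 + 4*√2)*(-47) = 376 - 188*√2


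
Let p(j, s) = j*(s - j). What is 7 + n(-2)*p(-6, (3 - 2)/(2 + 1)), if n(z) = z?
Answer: 83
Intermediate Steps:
7 + n(-2)*p(-6, (3 - 2)/(2 + 1)) = 7 - (-12)*((3 - 2)/(2 + 1) - 1*(-6)) = 7 - (-12)*(1/3 + 6) = 7 - (-12)*19/3 = 7 - 2*(-38) = 7 + 76 = 83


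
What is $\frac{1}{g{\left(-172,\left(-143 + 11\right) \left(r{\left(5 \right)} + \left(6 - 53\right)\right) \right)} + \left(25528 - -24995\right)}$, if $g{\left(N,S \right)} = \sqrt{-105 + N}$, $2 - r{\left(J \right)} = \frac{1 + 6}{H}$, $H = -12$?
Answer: $\frac{50523}{2552573806} - \frac{i \sqrt{277}}{2552573806} \approx 1.9793 \cdot 10^{-5} - 6.5202 \cdot 10^{-9} i$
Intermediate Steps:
$r{\left(J \right)} = \frac{31}{12}$ ($r{\left(J \right)} = 2 - \frac{1 + 6}{-12} = 2 - 7 \left(- \frac{1}{12}\right) = 2 - - \frac{7}{12} = 2 + \frac{7}{12} = \frac{31}{12}$)
$\frac{1}{g{\left(-172,\left(-143 + 11\right) \left(r{\left(5 \right)} + \left(6 - 53\right)\right) \right)} + \left(25528 - -24995\right)} = \frac{1}{\sqrt{-105 - 172} + \left(25528 - -24995\right)} = \frac{1}{\sqrt{-277} + \left(25528 + 24995\right)} = \frac{1}{i \sqrt{277} + 50523} = \frac{1}{50523 + i \sqrt{277}}$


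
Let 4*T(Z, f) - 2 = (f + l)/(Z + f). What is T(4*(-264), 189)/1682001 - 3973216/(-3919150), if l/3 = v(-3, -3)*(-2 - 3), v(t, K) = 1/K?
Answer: 2897061003577511/2857638164001525 ≈ 1.0138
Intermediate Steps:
l = 5 (l = 3*((-2 - 3)/(-3)) = 3*(-⅓*(-5)) = 3*(5/3) = 5)
T(Z, f) = ½ + (5 + f)/(4*(Z + f)) (T(Z, f) = ½ + ((f + 5)/(Z + f))/4 = ½ + ((5 + f)/(Z + f))/4 = ½ + (5 + f)/(4*(Z + f)))
T(4*(-264), 189)/1682001 - 3973216/(-3919150) = ((5 + 2*(4*(-264)) + 3*189)/(4*(4*(-264) + 189)))/1682001 - 3973216/(-3919150) = ((5 + 2*(-1056) + 567)/(4*(-1056 + 189)))*(1/1682001) - 3973216*(-1/3919150) = ((¼)*(5 - 2112 + 567)/(-867))*(1/1682001) + 1986608/1959575 = ((¼)*(-1/867)*(-1540))*(1/1682001) + 1986608/1959575 = (385/867)*(1/1682001) + 1986608/1959575 = 385/1458294867 + 1986608/1959575 = 2897061003577511/2857638164001525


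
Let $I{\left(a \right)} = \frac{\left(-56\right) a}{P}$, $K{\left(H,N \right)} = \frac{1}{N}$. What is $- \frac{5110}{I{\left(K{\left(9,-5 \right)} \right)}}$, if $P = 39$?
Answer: $- \frac{71175}{4} \approx -17794.0$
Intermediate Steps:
$I{\left(a \right)} = - \frac{56 a}{39}$ ($I{\left(a \right)} = \frac{\left(-56\right) a}{39} = - 56 a \frac{1}{39} = - \frac{56 a}{39}$)
$- \frac{5110}{I{\left(K{\left(9,-5 \right)} \right)}} = - \frac{5110}{\left(- \frac{56}{39}\right) \frac{1}{-5}} = - \frac{5110}{\left(- \frac{56}{39}\right) \left(- \frac{1}{5}\right)} = - \frac{5110}{\frac{56}{195}} = \left(-5110\right) \frac{195}{56} = - \frac{71175}{4}$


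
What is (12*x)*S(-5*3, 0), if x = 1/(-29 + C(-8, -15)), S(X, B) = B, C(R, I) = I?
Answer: 0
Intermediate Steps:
x = -1/44 (x = 1/(-29 - 15) = 1/(-44) = -1/44 ≈ -0.022727)
(12*x)*S(-5*3, 0) = (12*(-1/44))*0 = -3/11*0 = 0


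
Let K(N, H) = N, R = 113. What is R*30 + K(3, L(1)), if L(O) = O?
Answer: 3393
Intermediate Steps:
R*30 + K(3, L(1)) = 113*30 + 3 = 3390 + 3 = 3393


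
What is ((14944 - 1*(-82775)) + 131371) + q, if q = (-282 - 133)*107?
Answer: 184685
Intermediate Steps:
q = -44405 (q = -415*107 = -44405)
((14944 - 1*(-82775)) + 131371) + q = ((14944 - 1*(-82775)) + 131371) - 44405 = ((14944 + 82775) + 131371) - 44405 = (97719 + 131371) - 44405 = 229090 - 44405 = 184685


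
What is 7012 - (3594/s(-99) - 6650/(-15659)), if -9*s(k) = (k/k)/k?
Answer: -7147757304/2237 ≈ -3.1952e+6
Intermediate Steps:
s(k) = -1/(9*k) (s(k) = -k/k/(9*k) = -1/(9*k))
7012 - (3594/s(-99) - 6650/(-15659)) = 7012 - (3594/((-1/9/(-99))) - 6650/(-15659)) = 7012 - (3594/((-1/9*(-1/99))) - 6650*(-1/15659)) = 7012 - (3594/(1/891) + 950/2237) = 7012 - (3594*891 + 950/2237) = 7012 - (3202254 + 950/2237) = 7012 - 1*7163443148/2237 = 7012 - 7163443148/2237 = -7147757304/2237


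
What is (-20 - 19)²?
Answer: 1521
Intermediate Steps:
(-20 - 19)² = (-39)² = 1521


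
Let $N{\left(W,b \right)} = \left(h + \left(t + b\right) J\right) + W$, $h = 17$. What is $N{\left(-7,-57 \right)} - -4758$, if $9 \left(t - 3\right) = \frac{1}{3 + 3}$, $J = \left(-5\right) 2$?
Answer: $\frac{143311}{27} \approx 5307.8$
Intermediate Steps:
$J = -10$
$t = \frac{163}{54}$ ($t = 3 + \frac{1}{9 \left(3 + 3\right)} = 3 + \frac{1}{9 \cdot 6} = 3 + \frac{1}{9} \cdot \frac{1}{6} = 3 + \frac{1}{54} = \frac{163}{54} \approx 3.0185$)
$N{\left(W,b \right)} = - \frac{356}{27} + W - 10 b$ ($N{\left(W,b \right)} = \left(17 + \left(\frac{163}{54} + b\right) \left(-10\right)\right) + W = \left(17 - \left(\frac{815}{27} + 10 b\right)\right) + W = \left(- \frac{356}{27} - 10 b\right) + W = - \frac{356}{27} + W - 10 b$)
$N{\left(-7,-57 \right)} - -4758 = \left(- \frac{356}{27} - 7 - -570\right) - -4758 = \left(- \frac{356}{27} - 7 + 570\right) + 4758 = \frac{14845}{27} + 4758 = \frac{143311}{27}$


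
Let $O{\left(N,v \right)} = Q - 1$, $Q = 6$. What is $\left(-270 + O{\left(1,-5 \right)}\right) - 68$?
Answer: $-333$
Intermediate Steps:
$O{\left(N,v \right)} = 5$ ($O{\left(N,v \right)} = 6 - 1 = 5$)
$\left(-270 + O{\left(1,-5 \right)}\right) - 68 = \left(-270 + 5\right) - 68 = -265 - 68 = -333$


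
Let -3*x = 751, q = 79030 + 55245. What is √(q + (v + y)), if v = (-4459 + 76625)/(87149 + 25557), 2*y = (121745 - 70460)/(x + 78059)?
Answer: 3*√2581596279843141278114551/13154255378 ≈ 366.44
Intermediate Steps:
q = 134275
x = -751/3 (x = -⅓*751 = -751/3 ≈ -250.33)
y = 153855/466852 (y = ((121745 - 70460)/(-751/3 + 78059))/2 = (51285/(233426/3))/2 = (51285*(3/233426))/2 = (½)*(153855/233426) = 153855/466852 ≈ 0.32956)
v = 36083/56353 (v = 72166/112706 = 72166*(1/112706) = 36083/56353 ≈ 0.64030)
√(q + (v + y)) = √(134275 + (36083/56353 + 153855/466852)) = √(134275 + 25515611531/26308510756) = √(3532600797373431/26308510756) = 3*√2581596279843141278114551/13154255378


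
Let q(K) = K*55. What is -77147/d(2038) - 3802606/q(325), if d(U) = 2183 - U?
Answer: -386076099/518375 ≈ -744.78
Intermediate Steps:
q(K) = 55*K
-77147/d(2038) - 3802606/q(325) = -77147/(2183 - 1*2038) - 3802606/(55*325) = -77147/(2183 - 2038) - 3802606/17875 = -77147/145 - 3802606*1/17875 = -77147*1/145 - 3802606/17875 = -77147/145 - 3802606/17875 = -386076099/518375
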